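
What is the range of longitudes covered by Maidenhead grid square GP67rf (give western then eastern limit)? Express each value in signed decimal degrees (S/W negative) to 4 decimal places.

Field G=6, P=15: +6·20° lon, +15·10° lat → SW at lon -60°, lat 60°.
Square 6, 7: +6·2° lon, +7·1° lat → SW at lon -48°, lat 67°.
Subsquare r=17, f=5: +17·0.0833333° lon, +5·0.0416667° lat → SW at lon -46.5833°, lat 67.2083°.
Cell spans 0.0833333° lon × 0.0416667° lat.
west -46.5833, east -46.5000.

-46.5833, -46.5000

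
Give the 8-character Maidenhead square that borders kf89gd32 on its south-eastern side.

KF89gd41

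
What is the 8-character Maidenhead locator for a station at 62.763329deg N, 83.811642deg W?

Shift to the Maidenhead origin (180°W, 90°S): lon 96.18836, lat 152.76333.
Field: lon ⌊96.18836/20⌋ = 4 → E; lat ⌊152.76333/10⌋ = 15 → P.
Square: lon ⌊16.18836/2⌋ = 8; lat ⌊2.76333/1⌋ = 2.
Subsquare: lon ⌊0.18836/0.0833333⌋ = 2 → c; lat ⌊0.76333/0.0416667⌋ = 18 → s.
Extended square: lon ⌊0.02169/0.00833333⌋ = 2; lat ⌊0.01333/0.00416667⌋ = 3.

EP82cs23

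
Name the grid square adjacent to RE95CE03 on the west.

Longitude extended square 0; −1 → -1, wraps to 9, carry into subsquare.
Longitude subsquare c = 2; −1 → 1 = b.
The latitude characters are unchanged.

RE95be93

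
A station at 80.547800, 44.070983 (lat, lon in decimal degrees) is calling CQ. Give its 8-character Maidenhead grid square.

LR20an81

Offset from 180°W / 90°S: lon 224.07098°, lat 170.54780°.
Field: lon ⌊224.07098/20⌋ = 11 → L; lat ⌊170.54780/10⌋ = 17 → R.
Square: lon ⌊4.07098/2⌋ = 2; lat ⌊0.54780/1⌋ = 0.
Subsquare: lon ⌊0.07098/0.0833333⌋ = 0 → a; lat ⌊0.54780/0.0416667⌋ = 13 → n.
Extended square: lon ⌊0.07098/0.00833333⌋ = 8; lat ⌊0.00613/0.00416667⌋ = 1.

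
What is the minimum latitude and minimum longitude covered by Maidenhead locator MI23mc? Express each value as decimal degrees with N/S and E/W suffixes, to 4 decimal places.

Field M=12, I=8: +12·20° lon, +8·10° lat → SW at lon 60°, lat -10°.
Square 2, 3: +2·2° lon, +3·1° lat → SW at lon 64°, lat -7°.
Subsquare m=12, c=2: +12·0.0833333° lon, +2·0.0416667° lat → SW at lon 65°, lat -6.91667°.
latitude 6.9167° S, longitude 65.0000° E.

6.9167° S, 65.0000° E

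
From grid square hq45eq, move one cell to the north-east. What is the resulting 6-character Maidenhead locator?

HQ45fr

Longitude subsquare e = 4; +1 → 5 = f.
Latitude subsquare q = 16; +1 → 17 = r.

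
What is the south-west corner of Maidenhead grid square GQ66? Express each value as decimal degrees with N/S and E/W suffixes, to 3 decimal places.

76.000° N, 48.000° W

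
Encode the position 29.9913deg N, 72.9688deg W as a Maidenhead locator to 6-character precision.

FL39mx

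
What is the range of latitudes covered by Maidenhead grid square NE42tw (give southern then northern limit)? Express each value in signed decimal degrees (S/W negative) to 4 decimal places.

-47.0833, -47.0417

Field N=13, E=4: +13·20° lon, +4·10° lat → SW at lon 80°, lat -50°.
Square 4, 2: +4·2° lon, +2·1° lat → SW at lon 88°, lat -48°.
Subsquare t=19, w=22: +19·0.0833333° lon, +22·0.0416667° lat → SW at lon 89.5833°, lat -47.0833°.
Cell spans 0.0833333° lon × 0.0416667° lat.
south -47.0833, north -47.0417.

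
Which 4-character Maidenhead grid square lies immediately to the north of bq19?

BR10

Latitude square 9; +1 → 10, wraps to 0, carry into field.
Latitude field Q = 16; +1 → 17 = R.
The longitude characters are unchanged.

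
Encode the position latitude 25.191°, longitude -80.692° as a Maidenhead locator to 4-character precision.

EL95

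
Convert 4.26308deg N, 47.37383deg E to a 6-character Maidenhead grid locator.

LJ34qg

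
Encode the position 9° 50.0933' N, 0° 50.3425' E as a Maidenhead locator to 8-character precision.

JJ09ku00

Offset from 180°W / 90°S: lon 180.83904°, lat 99.83489°.
Field: 180.83904/20 → 9 → J, 99.83489/10 → 9 → J; chars JJ.
Square: 0.83904/2 → 0, 9.83489/1 → 9; chars 09.
Subsquare: 0.83904/0.0833333 → 10 → k, 0.83489/0.0416667 → 20 → u; chars ku.
Extended square: 0.00571/0.00833333 → 0, 0.00156/0.00416667 → 0; chars 00.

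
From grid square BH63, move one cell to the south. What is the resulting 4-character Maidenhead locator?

Latitude square 3; −1 → 2.
The longitude characters are unchanged.

BH62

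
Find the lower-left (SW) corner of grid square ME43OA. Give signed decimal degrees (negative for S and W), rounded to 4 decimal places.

-47.0000, 69.1667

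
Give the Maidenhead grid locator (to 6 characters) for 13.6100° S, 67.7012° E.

MH36uj

Shift to the Maidenhead origin (180°W, 90°S): lon 247.7012, lat 76.3900.
Field: lon ⌊247.7012/20⌋ = 12 → M; lat ⌊76.3900/10⌋ = 7 → H.
Square: lon ⌊7.7012/2⌋ = 3; lat ⌊6.3900/1⌋ = 6.
Subsquare: lon ⌊1.7012/0.0833333⌋ = 20 → u; lat ⌊0.3900/0.0416667⌋ = 9 → j.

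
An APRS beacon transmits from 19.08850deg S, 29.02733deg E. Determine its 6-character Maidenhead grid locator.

KH40mv

Offset from 180°W / 90°S: lon 209.0273°, lat 70.9115°.
Field: lon ⌊209.0273/20⌋ = 10 → K; lat ⌊70.9115/10⌋ = 7 → H.
Square: lon ⌊9.0273/2⌋ = 4; lat ⌊0.9115/1⌋ = 0.
Subsquare: lon ⌊1.0273/0.0833333⌋ = 12 → m; lat ⌊0.9115/0.0416667⌋ = 21 → v.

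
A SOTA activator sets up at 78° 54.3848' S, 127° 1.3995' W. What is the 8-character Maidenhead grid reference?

CB61lc72

Add 180° to longitude and 90° to latitude: 52.97668, 11.09359.
Field: lon ⌊52.97668/20⌋ = 2 → C; lat ⌊11.09359/10⌋ = 1 → B.
Square: lon ⌊12.97668/2⌋ = 6; lat ⌊1.09359/1⌋ = 1.
Subsquare: lon ⌊0.97668/0.0833333⌋ = 11 → l; lat ⌊0.09359/0.0416667⌋ = 2 → c.
Extended square: lon ⌊0.06001/0.00833333⌋ = 7; lat ⌊0.01025/0.00416667⌋ = 2.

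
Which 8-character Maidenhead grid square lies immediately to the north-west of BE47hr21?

Longitude extended square 2; −1 → 1.
Latitude extended square 1; +1 → 2.

BE47hr12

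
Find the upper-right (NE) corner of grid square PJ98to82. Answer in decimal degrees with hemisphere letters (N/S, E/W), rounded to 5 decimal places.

Field P=15, J=9: +15·20° lon, +9·10° lat → SW at lon 120°, lat 0°.
Square 9, 8: +9·2° lon, +8·1° lat → SW at lon 138°, lat 8°.
Subsquare t=19, o=14: +19·0.0833333° lon, +14·0.0416667° lat → SW at lon 139.583°, lat 8.58333°.
Extended square 8, 2: +8·0.00833333° lon, +2·0.00416667° lat → SW at lon 139.65°, lat 8.59167°.
Cell spans 0.00833333° lon × 0.00416667° lat. NE corner is SW corner plus one full cell.
latitude 8.59583° N, longitude 139.65833° E.

8.59583° N, 139.65833° E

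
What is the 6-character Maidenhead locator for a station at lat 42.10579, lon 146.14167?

QN32bc

Shift to the Maidenhead origin (180°W, 90°S): lon 326.1417, lat 132.1058.
Field: lon ⌊326.1417/20⌋ = 16 → Q; lat ⌊132.1058/10⌋ = 13 → N.
Square: lon ⌊6.1417/2⌋ = 3; lat ⌊2.1058/1⌋ = 2.
Subsquare: lon ⌊0.1417/0.0833333⌋ = 1 → b; lat ⌊0.1058/0.0416667⌋ = 2 → c.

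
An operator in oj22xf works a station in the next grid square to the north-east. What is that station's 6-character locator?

OJ32ag

Longitude subsquare x = 23; +1 → 24, wraps to 0 = a, carry into square.
Longitude square 2; +1 → 3.
Latitude subsquare f = 5; +1 → 6 = g.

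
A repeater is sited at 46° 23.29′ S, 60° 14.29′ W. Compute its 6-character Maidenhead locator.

Add 180° to longitude and 90° to latitude: 119.7618, 43.6118.
Field (20°×10°, letters A–R): lon ⌊119.7618/20⌋ = 5 → F; lat ⌊43.6118/10⌋ = 4 → E.
Square (2°×1°, digits 0–9): lon ⌊19.7618/2⌋ = 9; lat ⌊3.6118/1⌋ = 3.
Subsquare (5′×2.5′, letters a–x): lon ⌊1.7618/0.0833333⌋ = 21 → v; lat ⌊0.6118/0.0416667⌋ = 14 → o.

FE93vo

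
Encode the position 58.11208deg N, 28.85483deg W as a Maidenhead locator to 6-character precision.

HO58nc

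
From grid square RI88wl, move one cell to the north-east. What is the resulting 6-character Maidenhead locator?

RI88xm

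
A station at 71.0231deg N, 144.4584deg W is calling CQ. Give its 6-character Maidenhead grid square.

BQ71sa

Shift to the Maidenhead origin (180°W, 90°S): lon 35.5416, lat 161.0231.
Field: lon ⌊35.5416/20⌋ = 1 → B; lat ⌊161.0231/10⌋ = 16 → Q.
Square: lon ⌊15.5416/2⌋ = 7; lat ⌊1.0231/1⌋ = 1.
Subsquare: lon ⌊1.5416/0.0833333⌋ = 18 → s; lat ⌊0.0231/0.0416667⌋ = 0 → a.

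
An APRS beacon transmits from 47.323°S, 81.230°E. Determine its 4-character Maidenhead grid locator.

NE02

Offset from 180°W / 90°S: lon 261.23°, lat 42.68°.
Field: 261.23/20 → 13 → N, 42.68/10 → 4 → E; chars NE.
Square: 1.23/2 → 0, 2.68/1 → 2; chars 02.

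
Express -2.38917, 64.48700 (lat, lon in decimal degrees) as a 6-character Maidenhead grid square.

Offset from 180°W / 90°S: lon 244.4870°, lat 87.6108°.
Field (20°×10°, letters A–R): lon ⌊244.4870/20⌋ = 12 → M; lat ⌊87.6108/10⌋ = 8 → I.
Square (2°×1°, digits 0–9): lon ⌊4.4870/2⌋ = 2; lat ⌊7.6108/1⌋ = 7.
Subsquare (5′×2.5′, letters a–x): lon ⌊0.4870/0.0833333⌋ = 5 → f; lat ⌊0.6108/0.0416667⌋ = 14 → o.

MI27fo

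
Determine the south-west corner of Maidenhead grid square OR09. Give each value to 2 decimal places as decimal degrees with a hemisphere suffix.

Field O=14, R=17: +14·20° lon, +17·10° lat → SW at lon 100°, lat 80°.
Square 0, 9: +0·2° lon, +9·1° lat → SW at lon 100°, lat 89°.
latitude 89.00° N, longitude 100.00° E.

89.00° N, 100.00° E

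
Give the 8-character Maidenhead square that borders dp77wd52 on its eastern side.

Longitude extended square 5; +1 → 6.
The latitude characters are unchanged.

DP77wd62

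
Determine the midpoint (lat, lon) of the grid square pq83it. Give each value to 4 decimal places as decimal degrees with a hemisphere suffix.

73.8125° N, 136.7083° E

Field P=15, Q=16: +15·20° lon, +16·10° lat → SW at lon 120°, lat 70°.
Square 8, 3: +8·2° lon, +3·1° lat → SW at lon 136°, lat 73°.
Subsquare i=8, t=19: +8·0.0833333° lon, +19·0.0416667° lat → SW at lon 136.667°, lat 73.7917°.
Cell spans 0.0833333° lon × 0.0416667° lat. Centre is SW corner plus half of each.
latitude 73.8125° N, longitude 136.7083° E.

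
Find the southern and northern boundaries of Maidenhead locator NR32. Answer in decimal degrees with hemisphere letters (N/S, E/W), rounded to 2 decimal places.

Field N=13, R=17: +13·20° lon, +17·10° lat → SW at lon 80°, lat 80°.
Square 3, 2: +3·2° lon, +2·1° lat → SW at lon 86°, lat 82°.
Cell spans 2° lon × 1° lat.
south 82.00° N, north 83.00° N.

82.00° N, 83.00° N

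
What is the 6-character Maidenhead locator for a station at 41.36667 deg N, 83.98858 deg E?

NN11xi

Add 180° to longitude and 90° to latitude: 263.9886, 131.3667.
Field (20°×10°, letters A–R): lon ⌊263.9886/20⌋ = 13 → N; lat ⌊131.3667/10⌋ = 13 → N.
Square (2°×1°, digits 0–9): lon ⌊3.9886/2⌋ = 1; lat ⌊1.3667/1⌋ = 1.
Subsquare (5′×2.5′, letters a–x): lon ⌊1.9886/0.0833333⌋ = 23 → x; lat ⌊0.3667/0.0416667⌋ = 8 → i.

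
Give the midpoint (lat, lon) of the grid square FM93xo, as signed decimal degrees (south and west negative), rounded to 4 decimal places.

Field F=5, M=12: +5·20° lon, +12·10° lat → SW at lon -80°, lat 30°.
Square 9, 3: +9·2° lon, +3·1° lat → SW at lon -62°, lat 33°.
Subsquare x=23, o=14: +23·0.0833333° lon, +14·0.0416667° lat → SW at lon -60.0833°, lat 33.5833°.
Cell spans 0.0833333° lon × 0.0416667° lat. Centre is SW corner plus half of each.
latitude 33.6042, longitude -60.0417.

33.6042, -60.0417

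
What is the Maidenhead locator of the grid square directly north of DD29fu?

DD29fv

Latitude subsquare u = 20; +1 → 21 = v.
The longitude characters are unchanged.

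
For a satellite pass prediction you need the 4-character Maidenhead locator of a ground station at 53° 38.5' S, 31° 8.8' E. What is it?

Add 180° to longitude and 90° to latitude: 211.15, 36.36.
Field (20°×10°, letters A–R): lon ⌊211.15/20⌋ = 10 → K; lat ⌊36.36/10⌋ = 3 → D.
Square (2°×1°, digits 0–9): lon ⌊11.15/2⌋ = 5; lat ⌊6.36/1⌋ = 6.

KD56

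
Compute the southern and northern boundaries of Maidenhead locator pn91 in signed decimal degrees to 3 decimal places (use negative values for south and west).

41.000, 42.000

Field P=15, N=13: +15·20° lon, +13·10° lat → SW at lon 120°, lat 40°.
Square 9, 1: +9·2° lon, +1·1° lat → SW at lon 138°, lat 41°.
Cell spans 2° lon × 1° lat.
south 41.000, north 42.000.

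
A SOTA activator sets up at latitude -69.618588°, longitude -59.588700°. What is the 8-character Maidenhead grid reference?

Offset from 180°W / 90°S: lon 120.41130°, lat 20.38141°.
Field: lon ⌊120.41130/20⌋ = 6 → G; lat ⌊20.38141/10⌋ = 2 → C.
Square: lon ⌊0.41130/2⌋ = 0; lat ⌊0.38141/1⌋ = 0.
Subsquare: lon ⌊0.41130/0.0833333⌋ = 4 → e; lat ⌊0.38141/0.0416667⌋ = 9 → j.
Extended square: lon ⌊0.07797/0.00833333⌋ = 9; lat ⌊0.00641/0.00416667⌋ = 1.

GC00ej91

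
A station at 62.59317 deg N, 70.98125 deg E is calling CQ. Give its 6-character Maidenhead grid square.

MP52lo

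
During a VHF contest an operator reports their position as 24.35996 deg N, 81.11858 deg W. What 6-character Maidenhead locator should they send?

Add 180° to longitude and 90° to latitude: 98.8814, 114.3600.
Field (20°×10°, letters A–R): 98.8814/20 → 4 → E, 114.3600/10 → 11 → L; chars EL.
Square (2°×1°, digits 0–9): 18.8814/2 → 9, 4.3600/1 → 4; chars 94.
Subsquare (5′×2.5′, letters a–x): 0.8814/0.0833333 → 10 → k, 0.3600/0.0416667 → 8 → i; chars ki.

EL94ki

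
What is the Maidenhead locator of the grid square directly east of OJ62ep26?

OJ62ep36

Longitude extended square 2; +1 → 3.
The latitude characters are unchanged.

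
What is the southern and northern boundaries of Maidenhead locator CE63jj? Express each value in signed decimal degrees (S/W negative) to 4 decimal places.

-46.6250, -46.5833

Field C=2, E=4: +2·20° lon, +4·10° lat → SW at lon -140°, lat -50°.
Square 6, 3: +6·2° lon, +3·1° lat → SW at lon -128°, lat -47°.
Subsquare j=9, j=9: +9·0.0833333° lon, +9·0.0416667° lat → SW at lon -127.25°, lat -46.625°.
Cell spans 0.0833333° lon × 0.0416667° lat.
south -46.6250, north -46.5833.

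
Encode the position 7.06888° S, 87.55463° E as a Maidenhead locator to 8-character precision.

Add 180° to longitude and 90° to latitude: 267.55463, 82.93112.
Field (20°×10°, letters A–R): lon ⌊267.55463/20⌋ = 13 → N; lat ⌊82.93112/10⌋ = 8 → I.
Square (2°×1°, digits 0–9): lon ⌊7.55463/2⌋ = 3; lat ⌊2.93112/1⌋ = 2.
Subsquare (5′×2.5′, letters a–x): lon ⌊1.55463/0.0833333⌋ = 18 → s; lat ⌊0.93112/0.0416667⌋ = 22 → w.
Extended square (30″×15″, digits 0–9): lon ⌊0.05463/0.00833333⌋ = 6; lat ⌊0.01445/0.00416667⌋ = 3.

NI32sw63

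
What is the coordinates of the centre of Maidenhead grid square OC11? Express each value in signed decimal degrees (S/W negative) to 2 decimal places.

-68.50, 103.00

Field O=14, C=2: +14·20° lon, +2·10° lat → SW at lon 100°, lat -70°.
Square 1, 1: +1·2° lon, +1·1° lat → SW at lon 102°, lat -69°.
Cell spans 2° lon × 1° lat. Centre is SW corner plus half of each.
latitude -68.50, longitude 103.00.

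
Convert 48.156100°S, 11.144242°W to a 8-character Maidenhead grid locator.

IE41ku22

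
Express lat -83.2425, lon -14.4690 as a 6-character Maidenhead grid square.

Add 180° to longitude and 90° to latitude: 165.5310, 6.7575.
Field (20°×10°, letters A–R): 165.5310/20 → 8 → I, 6.7575/10 → 0 → A; chars IA.
Square (2°×1°, digits 0–9): 5.5310/2 → 2, 6.7575/1 → 6; chars 26.
Subsquare (5′×2.5′, letters a–x): 1.5310/0.0833333 → 18 → s, 0.7575/0.0416667 → 18 → s; chars ss.

IA26ss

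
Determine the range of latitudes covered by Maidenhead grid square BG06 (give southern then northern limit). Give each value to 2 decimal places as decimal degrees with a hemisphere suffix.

Field B=1, G=6: +1·20° lon, +6·10° lat → SW at lon -160°, lat -30°.
Square 0, 6: +0·2° lon, +6·1° lat → SW at lon -160°, lat -24°.
Cell spans 2° lon × 1° lat.
south 24.00° S, north 23.00° S.

24.00° S, 23.00° S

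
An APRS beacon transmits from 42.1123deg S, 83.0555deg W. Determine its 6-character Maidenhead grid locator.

Offset from 180°W / 90°S: lon 96.9445°, lat 47.8877°.
Field: 96.9445/20 → 4 → E, 47.8877/10 → 4 → E; chars EE.
Square: 16.9445/2 → 8, 7.8877/1 → 7; chars 87.
Subsquare: 0.9445/0.0833333 → 11 → l, 0.8877/0.0416667 → 21 → v; chars lv.

EE87lv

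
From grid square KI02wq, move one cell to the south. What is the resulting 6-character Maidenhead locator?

KI02wp

Latitude subsquare q = 16; −1 → 15 = p.
The longitude characters are unchanged.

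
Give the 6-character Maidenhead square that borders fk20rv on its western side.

FK20qv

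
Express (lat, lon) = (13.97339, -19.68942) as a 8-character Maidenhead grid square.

IK03dx73

Offset from 180°W / 90°S: lon 160.31058°, lat 103.97339°.
Field: 160.31058/20 → 8 → I, 103.97339/10 → 10 → K; chars IK.
Square: 0.31058/2 → 0, 3.97339/1 → 3; chars 03.
Subsquare: 0.31058/0.0833333 → 3 → d, 0.97339/0.0416667 → 23 → x; chars dx.
Extended square: 0.06058/0.00833333 → 7, 0.01506/0.00416667 → 3; chars 73.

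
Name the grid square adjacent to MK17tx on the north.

Latitude subsquare x = 23; +1 → 24, wraps to 0 = a, carry into square.
Latitude square 7; +1 → 8.
The longitude characters are unchanged.

MK18ta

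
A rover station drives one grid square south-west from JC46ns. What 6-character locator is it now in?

JC46mr

Longitude subsquare n = 13; −1 → 12 = m.
Latitude subsquare s = 18; −1 → 17 = r.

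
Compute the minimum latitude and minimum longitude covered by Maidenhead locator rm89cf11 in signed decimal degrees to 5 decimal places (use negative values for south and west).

39.21250, 176.17500

Field R=17, M=12: +17·20° lon, +12·10° lat → SW at lon 160°, lat 30°.
Square 8, 9: +8·2° lon, +9·1° lat → SW at lon 176°, lat 39°.
Subsquare c=2, f=5: +2·0.0833333° lon, +5·0.0416667° lat → SW at lon 176.167°, lat 39.2083°.
Extended square 1, 1: +1·0.00833333° lon, +1·0.00416667° lat → SW at lon 176.175°, lat 39.2125°.
latitude 39.21250, longitude 176.17500.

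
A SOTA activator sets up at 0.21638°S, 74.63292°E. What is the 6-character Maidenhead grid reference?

MI79hs

Offset from 180°W / 90°S: lon 254.6329°, lat 89.7836°.
Field (20°×10°, letters A–R): lon ⌊254.6329/20⌋ = 12 → M; lat ⌊89.7836/10⌋ = 8 → I.
Square (2°×1°, digits 0–9): lon ⌊14.6329/2⌋ = 7; lat ⌊9.7836/1⌋ = 9.
Subsquare (5′×2.5′, letters a–x): lon ⌊0.6329/0.0833333⌋ = 7 → h; lat ⌊0.7836/0.0416667⌋ = 18 → s.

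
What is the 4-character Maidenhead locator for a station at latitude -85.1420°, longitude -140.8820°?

BA94

Offset from 180°W / 90°S: lon 39.12°, lat 4.86°.
Field (20°×10°, letters A–R): lon ⌊39.12/20⌋ = 1 → B; lat ⌊4.86/10⌋ = 0 → A.
Square (2°×1°, digits 0–9): lon ⌊19.12/2⌋ = 9; lat ⌊4.86/1⌋ = 4.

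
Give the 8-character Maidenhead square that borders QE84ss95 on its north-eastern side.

QE84ts06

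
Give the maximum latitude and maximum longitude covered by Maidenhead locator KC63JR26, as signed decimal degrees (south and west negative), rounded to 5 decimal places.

-66.26250, 32.77500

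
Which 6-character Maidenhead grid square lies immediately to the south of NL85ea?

NL84ex

Latitude subsquare a = 0; −1 → -1, wraps to 23 = x, carry into square.
Latitude square 5; −1 → 4.
The longitude characters are unchanged.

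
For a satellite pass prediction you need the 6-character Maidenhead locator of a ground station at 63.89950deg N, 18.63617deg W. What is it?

Shift to the Maidenhead origin (180°W, 90°S): lon 161.3638, lat 153.8995.
Field: 161.3638/20 → 8 → I, 153.8995/10 → 15 → P; chars IP.
Square: 1.3638/2 → 0, 3.8995/1 → 3; chars 03.
Subsquare: 1.3638/0.0833333 → 16 → q, 0.8995/0.0416667 → 21 → v; chars qv.

IP03qv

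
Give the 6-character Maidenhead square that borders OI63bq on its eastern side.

OI63cq

Longitude subsquare b = 1; +1 → 2 = c.
The latitude characters are unchanged.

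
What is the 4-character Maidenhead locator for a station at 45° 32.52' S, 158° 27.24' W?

BE04

Shift to the Maidenhead origin (180°W, 90°S): lon 21.55, lat 44.46.
Field (20°×10°, letters A–R): lon ⌊21.55/20⌋ = 1 → B; lat ⌊44.46/10⌋ = 4 → E.
Square (2°×1°, digits 0–9): lon ⌊1.55/2⌋ = 0; lat ⌊4.46/1⌋ = 4.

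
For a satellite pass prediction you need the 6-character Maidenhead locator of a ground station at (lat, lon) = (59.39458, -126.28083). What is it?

Shift to the Maidenhead origin (180°W, 90°S): lon 53.7192, lat 149.3946.
Field (20°×10°, letters A–R): 53.7192/20 → 2 → C, 149.3946/10 → 14 → O; chars CO.
Square (2°×1°, digits 0–9): 13.7192/2 → 6, 9.3946/1 → 9; chars 69.
Subsquare (5′×2.5′, letters a–x): 1.7192/0.0833333 → 20 → u, 0.3946/0.0416667 → 9 → j; chars uj.

CO69uj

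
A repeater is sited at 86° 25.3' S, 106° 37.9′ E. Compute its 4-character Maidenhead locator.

OA33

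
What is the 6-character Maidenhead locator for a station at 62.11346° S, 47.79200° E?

LC37vv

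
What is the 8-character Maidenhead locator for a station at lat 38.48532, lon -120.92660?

CM98ml86

Offset from 180°W / 90°S: lon 59.07340°, lat 128.48532°.
Field: lon ⌊59.07340/20⌋ = 2 → C; lat ⌊128.48532/10⌋ = 12 → M.
Square: lon ⌊19.07340/2⌋ = 9; lat ⌊8.48532/1⌋ = 8.
Subsquare: lon ⌊1.07340/0.0833333⌋ = 12 → m; lat ⌊0.48532/0.0416667⌋ = 11 → l.
Extended square: lon ⌊0.07340/0.00833333⌋ = 8; lat ⌊0.02699/0.00416667⌋ = 6.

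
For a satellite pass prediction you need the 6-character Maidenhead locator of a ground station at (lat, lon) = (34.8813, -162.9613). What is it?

AM84mv

Shift to the Maidenhead origin (180°W, 90°S): lon 17.0387, lat 124.8813.
Field: lon ⌊17.0387/20⌋ = 0 → A; lat ⌊124.8813/10⌋ = 12 → M.
Square: lon ⌊17.0387/2⌋ = 8; lat ⌊4.8813/1⌋ = 4.
Subsquare: lon ⌊1.0387/0.0833333⌋ = 12 → m; lat ⌊0.8813/0.0416667⌋ = 21 → v.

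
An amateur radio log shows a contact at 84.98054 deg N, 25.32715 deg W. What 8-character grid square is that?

Shift to the Maidenhead origin (180°W, 90°S): lon 154.67285, lat 174.98054.
Field: lon ⌊154.67285/20⌋ = 7 → H; lat ⌊174.98054/10⌋ = 17 → R.
Square: lon ⌊14.67285/2⌋ = 7; lat ⌊4.98054/1⌋ = 4.
Subsquare: lon ⌊0.67285/0.0833333⌋ = 8 → i; lat ⌊0.98054/0.0416667⌋ = 23 → x.
Extended square: lon ⌊0.00618/0.00833333⌋ = 0; lat ⌊0.02221/0.00416667⌋ = 5.

HR74ix05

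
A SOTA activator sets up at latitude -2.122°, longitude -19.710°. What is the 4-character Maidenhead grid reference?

Add 180° to longitude and 90° to latitude: 160.29, 87.88.
Field (20°×10°, letters A–R): lon ⌊160.29/20⌋ = 8 → I; lat ⌊87.88/10⌋ = 8 → I.
Square (2°×1°, digits 0–9): lon ⌊0.29/2⌋ = 0; lat ⌊7.88/1⌋ = 7.

II07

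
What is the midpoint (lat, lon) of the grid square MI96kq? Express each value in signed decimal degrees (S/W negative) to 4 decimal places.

-3.3125, 78.8750

Field M=12, I=8: +12·20° lon, +8·10° lat → SW at lon 60°, lat -10°.
Square 9, 6: +9·2° lon, +6·1° lat → SW at lon 78°, lat -4°.
Subsquare k=10, q=16: +10·0.0833333° lon, +16·0.0416667° lat → SW at lon 78.8333°, lat -3.33333°.
Cell spans 0.0833333° lon × 0.0416667° lat. Centre is SW corner plus half of each.
latitude -3.3125, longitude 78.8750.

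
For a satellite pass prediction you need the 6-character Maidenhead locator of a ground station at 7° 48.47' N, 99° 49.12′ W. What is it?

EJ07ct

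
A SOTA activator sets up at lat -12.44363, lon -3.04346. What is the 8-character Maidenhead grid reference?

Add 180° to longitude and 90° to latitude: 176.95654, 77.55637.
Field (20°×10°, letters A–R): 176.95654/20 → 8 → I, 77.55637/10 → 7 → H; chars IH.
Square (2°×1°, digits 0–9): 16.95654/2 → 8, 7.55637/1 → 7; chars 87.
Subsquare (5′×2.5′, letters a–x): 0.95654/0.0833333 → 11 → l, 0.55637/0.0416667 → 13 → n; chars ln.
Extended square (30″×15″, digits 0–9): 0.03987/0.00833333 → 4, 0.01470/0.00416667 → 3; chars 43.

IH87ln43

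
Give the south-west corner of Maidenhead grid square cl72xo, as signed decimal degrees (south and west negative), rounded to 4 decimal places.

22.5833, -124.0833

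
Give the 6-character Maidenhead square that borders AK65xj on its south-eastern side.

Longitude subsquare x = 23; +1 → 24, wraps to 0 = a, carry into square.
Longitude square 6; +1 → 7.
Latitude subsquare j = 9; −1 → 8 = i.

AK75ai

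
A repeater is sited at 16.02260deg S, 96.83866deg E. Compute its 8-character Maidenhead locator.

Add 180° to longitude and 90° to latitude: 276.83866, 73.97740.
Field: lon ⌊276.83866/20⌋ = 13 → N; lat ⌊73.97740/10⌋ = 7 → H.
Square: lon ⌊16.83866/2⌋ = 8; lat ⌊3.97740/1⌋ = 3.
Subsquare: lon ⌊0.83866/0.0833333⌋ = 10 → k; lat ⌊0.97740/0.0416667⌋ = 23 → x.
Extended square: lon ⌊0.00533/0.00833333⌋ = 0; lat ⌊0.01907/0.00416667⌋ = 4.

NH83kx04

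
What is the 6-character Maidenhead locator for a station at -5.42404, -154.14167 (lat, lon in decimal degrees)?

BI24wn

Shift to the Maidenhead origin (180°W, 90°S): lon 25.8583, lat 84.5760.
Field: lon ⌊25.8583/20⌋ = 1 → B; lat ⌊84.5760/10⌋ = 8 → I.
Square: lon ⌊5.8583/2⌋ = 2; lat ⌊4.5760/1⌋ = 4.
Subsquare: lon ⌊1.8583/0.0833333⌋ = 22 → w; lat ⌊0.5760/0.0416667⌋ = 13 → n.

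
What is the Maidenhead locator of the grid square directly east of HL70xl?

HL80al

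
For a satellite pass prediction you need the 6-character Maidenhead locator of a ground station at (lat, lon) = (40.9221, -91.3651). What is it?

EN40hw

Add 180° to longitude and 90° to latitude: 88.6349, 130.9221.
Field (20°×10°, letters A–R): lon ⌊88.6349/20⌋ = 4 → E; lat ⌊130.9221/10⌋ = 13 → N.
Square (2°×1°, digits 0–9): lon ⌊8.6349/2⌋ = 4; lat ⌊0.9221/1⌋ = 0.
Subsquare (5′×2.5′, letters a–x): lon ⌊0.6349/0.0833333⌋ = 7 → h; lat ⌊0.9221/0.0416667⌋ = 22 → w.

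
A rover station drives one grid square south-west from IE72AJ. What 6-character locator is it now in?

IE62xi

Longitude subsquare a = 0; −1 → -1, wraps to 23 = x, carry into square.
Longitude square 7; −1 → 6.
Latitude subsquare j = 9; −1 → 8 = i.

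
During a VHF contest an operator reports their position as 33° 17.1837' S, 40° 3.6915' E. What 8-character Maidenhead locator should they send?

LF06ar71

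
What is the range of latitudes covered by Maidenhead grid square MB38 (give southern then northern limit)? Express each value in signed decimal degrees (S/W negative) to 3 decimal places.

Field M=12, B=1: +12·20° lon, +1·10° lat → SW at lon 60°, lat -80°.
Square 3, 8: +3·2° lon, +8·1° lat → SW at lon 66°, lat -72°.
Cell spans 2° lon × 1° lat.
south -72.000, north -71.000.

-72.000, -71.000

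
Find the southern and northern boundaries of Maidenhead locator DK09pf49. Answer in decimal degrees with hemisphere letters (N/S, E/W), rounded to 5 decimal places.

Field D=3, K=10: +3·20° lon, +10·10° lat → SW at lon -120°, lat 10°.
Square 0, 9: +0·2° lon, +9·1° lat → SW at lon -120°, lat 19°.
Subsquare p=15, f=5: +15·0.0833333° lon, +5·0.0416667° lat → SW at lon -118.75°, lat 19.2083°.
Extended square 4, 9: +4·0.00833333° lon, +9·0.00416667° lat → SW at lon -118.717°, lat 19.2458°.
Cell spans 0.00833333° lon × 0.00416667° lat.
south 19.24583° N, north 19.25000° N.

19.24583° N, 19.25000° N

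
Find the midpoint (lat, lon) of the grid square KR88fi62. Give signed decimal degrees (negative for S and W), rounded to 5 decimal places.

Field K=10, R=17: +10·20° lon, +17·10° lat → SW at lon 20°, lat 80°.
Square 8, 8: +8·2° lon, +8·1° lat → SW at lon 36°, lat 88°.
Subsquare f=5, i=8: +5·0.0833333° lon, +8·0.0416667° lat → SW at lon 36.4167°, lat 88.3333°.
Extended square 6, 2: +6·0.00833333° lon, +2·0.00416667° lat → SW at lon 36.4667°, lat 88.3417°.
Cell spans 0.00833333° lon × 0.00416667° lat. Centre is SW corner plus half of each.
latitude 88.34375, longitude 36.47083.

88.34375, 36.47083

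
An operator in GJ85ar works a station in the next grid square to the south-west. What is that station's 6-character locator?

GJ75xq

Longitude subsquare a = 0; −1 → -1, wraps to 23 = x, carry into square.
Longitude square 8; −1 → 7.
Latitude subsquare r = 17; −1 → 16 = q.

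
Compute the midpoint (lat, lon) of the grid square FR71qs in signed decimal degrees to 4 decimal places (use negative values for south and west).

Field F=5, R=17: +5·20° lon, +17·10° lat → SW at lon -80°, lat 80°.
Square 7, 1: +7·2° lon, +1·1° lat → SW at lon -66°, lat 81°.
Subsquare q=16, s=18: +16·0.0833333° lon, +18·0.0416667° lat → SW at lon -64.6667°, lat 81.75°.
Cell spans 0.0833333° lon × 0.0416667° lat. Centre is SW corner plus half of each.
latitude 81.7708, longitude -64.6250.

81.7708, -64.6250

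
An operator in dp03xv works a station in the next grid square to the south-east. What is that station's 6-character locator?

DP13au

Longitude subsquare x = 23; +1 → 24, wraps to 0 = a, carry into square.
Longitude square 0; +1 → 1.
Latitude subsquare v = 21; −1 → 20 = u.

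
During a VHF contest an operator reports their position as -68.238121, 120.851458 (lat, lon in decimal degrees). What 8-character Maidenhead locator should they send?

PC01ks22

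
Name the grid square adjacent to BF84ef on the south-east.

BF84fe

Longitude subsquare e = 4; +1 → 5 = f.
Latitude subsquare f = 5; −1 → 4 = e.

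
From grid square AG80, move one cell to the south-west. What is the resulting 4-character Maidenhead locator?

Longitude square 8; −1 → 7.
Latitude square 0; −1 → -1, wraps to 9, carry into field.
Latitude field G = 6; −1 → 5 = F.

AF79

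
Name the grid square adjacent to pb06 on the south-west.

OB95

Longitude square 0; −1 → -1, wraps to 9, carry into field.
Longitude field P = 15; −1 → 14 = O.
Latitude square 6; −1 → 5.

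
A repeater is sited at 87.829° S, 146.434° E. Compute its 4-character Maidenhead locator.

Offset from 180°W / 90°S: lon 326.43°, lat 2.17°.
Field (20°×10°, letters A–R): lon ⌊326.43/20⌋ = 16 → Q; lat ⌊2.17/10⌋ = 0 → A.
Square (2°×1°, digits 0–9): lon ⌊6.43/2⌋ = 3; lat ⌊2.17/1⌋ = 2.

QA32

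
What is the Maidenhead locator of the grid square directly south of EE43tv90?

EE43tu99

Latitude extended square 0; −1 → -1, wraps to 9, carry into subsquare.
Latitude subsquare v = 21; −1 → 20 = u.
The longitude characters are unchanged.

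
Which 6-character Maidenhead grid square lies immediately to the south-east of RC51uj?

RC51vi

Longitude subsquare u = 20; +1 → 21 = v.
Latitude subsquare j = 9; −1 → 8 = i.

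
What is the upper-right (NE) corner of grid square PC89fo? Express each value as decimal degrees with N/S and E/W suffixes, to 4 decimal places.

60.3750° S, 136.5000° E

Field P=15, C=2: +15·20° lon, +2·10° lat → SW at lon 120°, lat -70°.
Square 8, 9: +8·2° lon, +9·1° lat → SW at lon 136°, lat -61°.
Subsquare f=5, o=14: +5·0.0833333° lon, +14·0.0416667° lat → SW at lon 136.417°, lat -60.4167°.
Cell spans 0.0833333° lon × 0.0416667° lat. NE corner is SW corner plus one full cell.
latitude 60.3750° S, longitude 136.5000° E.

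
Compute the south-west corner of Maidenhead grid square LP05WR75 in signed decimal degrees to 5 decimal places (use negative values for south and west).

65.72917, 41.89167

Field L=11, P=15: +11·20° lon, +15·10° lat → SW at lon 40°, lat 60°.
Square 0, 5: +0·2° lon, +5·1° lat → SW at lon 40°, lat 65°.
Subsquare w=22, r=17: +22·0.0833333° lon, +17·0.0416667° lat → SW at lon 41.8333°, lat 65.7083°.
Extended square 7, 5: +7·0.00833333° lon, +5·0.00416667° lat → SW at lon 41.8917°, lat 65.7292°.
latitude 65.72917, longitude 41.89167.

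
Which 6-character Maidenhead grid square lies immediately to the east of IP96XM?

JP06am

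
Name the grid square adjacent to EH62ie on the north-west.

EH62hf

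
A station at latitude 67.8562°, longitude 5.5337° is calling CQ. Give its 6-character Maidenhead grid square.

JP27su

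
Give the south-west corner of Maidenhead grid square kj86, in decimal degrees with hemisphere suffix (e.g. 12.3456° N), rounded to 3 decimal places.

6.000° N, 36.000° E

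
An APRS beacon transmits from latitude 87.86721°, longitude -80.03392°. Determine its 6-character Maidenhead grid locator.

ER97xu

Offset from 180°W / 90°S: lon 99.9661°, lat 177.8672°.
Field (20°×10°, letters A–R): 99.9661/20 → 4 → E, 177.8672/10 → 17 → R; chars ER.
Square (2°×1°, digits 0–9): 19.9661/2 → 9, 7.8672/1 → 7; chars 97.
Subsquare (5′×2.5′, letters a–x): 1.9661/0.0833333 → 23 → x, 0.8672/0.0416667 → 20 → u; chars xu.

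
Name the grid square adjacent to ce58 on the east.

CE68

Longitude square 5; +1 → 6.
The latitude characters are unchanged.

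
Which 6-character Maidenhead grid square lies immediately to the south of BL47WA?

Latitude subsquare a = 0; −1 → -1, wraps to 23 = x, carry into square.
Latitude square 7; −1 → 6.
The longitude characters are unchanged.

BL46wx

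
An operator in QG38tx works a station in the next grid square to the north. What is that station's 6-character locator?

Latitude subsquare x = 23; +1 → 24, wraps to 0 = a, carry into square.
Latitude square 8; +1 → 9.
The longitude characters are unchanged.

QG39ta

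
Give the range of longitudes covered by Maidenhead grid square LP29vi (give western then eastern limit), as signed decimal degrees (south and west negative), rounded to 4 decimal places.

45.7500, 45.8333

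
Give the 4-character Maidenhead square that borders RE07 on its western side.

Longitude square 0; −1 → -1, wraps to 9, carry into field.
Longitude field R = 17; −1 → 16 = Q.
The latitude characters are unchanged.

QE97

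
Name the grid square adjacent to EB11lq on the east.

EB11mq

Longitude subsquare l = 11; +1 → 12 = m.
The latitude characters are unchanged.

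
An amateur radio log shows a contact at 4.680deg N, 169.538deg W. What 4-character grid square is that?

Add 180° to longitude and 90° to latitude: 10.46, 94.68.
Field: lon ⌊10.46/20⌋ = 0 → A; lat ⌊94.68/10⌋ = 9 → J.
Square: lon ⌊10.46/2⌋ = 5; lat ⌊4.68/1⌋ = 4.

AJ54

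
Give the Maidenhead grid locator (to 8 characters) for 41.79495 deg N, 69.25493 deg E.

MN41pt00

Offset from 180°W / 90°S: lon 249.25493°, lat 131.79495°.
Field: lon ⌊249.25493/20⌋ = 12 → M; lat ⌊131.79495/10⌋ = 13 → N.
Square: lon ⌊9.25493/2⌋ = 4; lat ⌊1.79495/1⌋ = 1.
Subsquare: lon ⌊1.25493/0.0833333⌋ = 15 → p; lat ⌊0.79495/0.0416667⌋ = 19 → t.
Extended square: lon ⌊0.00493/0.00833333⌋ = 0; lat ⌊0.00328/0.00416667⌋ = 0.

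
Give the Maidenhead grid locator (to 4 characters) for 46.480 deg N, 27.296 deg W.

HN66

Shift to the Maidenhead origin (180°W, 90°S): lon 152.70, lat 136.48.
Field (20°×10°, letters A–R): lon ⌊152.70/20⌋ = 7 → H; lat ⌊136.48/10⌋ = 13 → N.
Square (2°×1°, digits 0–9): lon ⌊12.70/2⌋ = 6; lat ⌊6.48/1⌋ = 6.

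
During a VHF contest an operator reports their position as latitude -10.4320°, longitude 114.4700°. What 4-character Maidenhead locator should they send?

Shift to the Maidenhead origin (180°W, 90°S): lon 294.47, lat 79.57.
Field: lon ⌊294.47/20⌋ = 14 → O; lat ⌊79.57/10⌋ = 7 → H.
Square: lon ⌊14.47/2⌋ = 7; lat ⌊9.57/1⌋ = 9.

OH79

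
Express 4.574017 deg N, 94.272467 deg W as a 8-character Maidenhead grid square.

Offset from 180°W / 90°S: lon 85.72753°, lat 94.57402°.
Field: lon ⌊85.72753/20⌋ = 4 → E; lat ⌊94.57402/10⌋ = 9 → J.
Square: lon ⌊5.72753/2⌋ = 2; lat ⌊4.57402/1⌋ = 4.
Subsquare: lon ⌊1.72753/0.0833333⌋ = 20 → u; lat ⌊0.57402/0.0416667⌋ = 13 → n.
Extended square: lon ⌊0.06087/0.00833333⌋ = 7; lat ⌊0.03235/0.00416667⌋ = 7.

EJ24un77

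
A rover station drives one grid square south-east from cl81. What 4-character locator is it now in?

Longitude square 8; +1 → 9.
Latitude square 1; −1 → 0.

CL90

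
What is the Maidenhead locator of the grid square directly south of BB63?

BB62

Latitude square 3; −1 → 2.
The longitude characters are unchanged.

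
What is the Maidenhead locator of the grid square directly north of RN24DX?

Latitude subsquare x = 23; +1 → 24, wraps to 0 = a, carry into square.
Latitude square 4; +1 → 5.
The longitude characters are unchanged.

RN25da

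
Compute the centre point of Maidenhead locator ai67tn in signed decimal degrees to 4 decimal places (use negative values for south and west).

Field A=0, I=8: +0·20° lon, +8·10° lat → SW at lon -180°, lat -10°.
Square 6, 7: +6·2° lon, +7·1° lat → SW at lon -168°, lat -3°.
Subsquare t=19, n=13: +19·0.0833333° lon, +13·0.0416667° lat → SW at lon -166.417°, lat -2.45833°.
Cell spans 0.0833333° lon × 0.0416667° lat. Centre is SW corner plus half of each.
latitude -2.4375, longitude -166.3750.

-2.4375, -166.3750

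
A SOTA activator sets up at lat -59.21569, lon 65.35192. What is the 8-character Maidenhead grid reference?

MD20qs28

Add 180° to longitude and 90° to latitude: 245.35192, 30.78431.
Field: 245.35192/20 → 12 → M, 30.78431/10 → 3 → D; chars MD.
Square: 5.35192/2 → 2, 0.78431/1 → 0; chars 20.
Subsquare: 1.35192/0.0833333 → 16 → q, 0.78431/0.0416667 → 18 → s; chars qs.
Extended square: 0.01859/0.00833333 → 2, 0.03431/0.00416667 → 8; chars 28.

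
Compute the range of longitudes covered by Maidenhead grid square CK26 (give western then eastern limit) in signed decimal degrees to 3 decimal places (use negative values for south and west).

-136.000, -134.000

Field C=2, K=10: +2·20° lon, +10·10° lat → SW at lon -140°, lat 10°.
Square 2, 6: +2·2° lon, +6·1° lat → SW at lon -136°, lat 16°.
Cell spans 2° lon × 1° lat.
west -136.000, east -134.000.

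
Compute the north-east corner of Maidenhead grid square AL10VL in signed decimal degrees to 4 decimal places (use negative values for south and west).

20.5000, -176.1667

Field A=0, L=11: +0·20° lon, +11·10° lat → SW at lon -180°, lat 20°.
Square 1, 0: +1·2° lon, +0·1° lat → SW at lon -178°, lat 20°.
Subsquare v=21, l=11: +21·0.0833333° lon, +11·0.0416667° lat → SW at lon -176.25°, lat 20.4583°.
Cell spans 0.0833333° lon × 0.0416667° lat. NE corner is SW corner plus one full cell.
latitude 20.5000, longitude -176.1667.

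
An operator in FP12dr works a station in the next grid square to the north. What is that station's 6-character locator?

FP12ds

Latitude subsquare r = 17; +1 → 18 = s.
The longitude characters are unchanged.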